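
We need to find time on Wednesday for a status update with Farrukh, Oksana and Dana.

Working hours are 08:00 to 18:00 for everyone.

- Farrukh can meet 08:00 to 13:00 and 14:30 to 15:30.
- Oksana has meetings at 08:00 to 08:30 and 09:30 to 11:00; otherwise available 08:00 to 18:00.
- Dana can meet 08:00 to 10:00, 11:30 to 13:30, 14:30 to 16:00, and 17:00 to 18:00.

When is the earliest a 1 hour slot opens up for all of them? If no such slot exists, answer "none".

Oksana free within 08:00–18:00: 08:30–09:30, 11:00–18:00.
Farrukh ∩ Oksana: 08:30–09:30, 11:00–13:00, 14:30–15:30.
Farrukh ∩ Oksana ∩ Dana: 08:30–09:30, 11:30–13:00, 14:30–15:30.
Windows ≥ 60 min: 08:30–09:30, 11:30–13:00, 14:30–15:30.
Earliest such window starts at 08:30.

08:30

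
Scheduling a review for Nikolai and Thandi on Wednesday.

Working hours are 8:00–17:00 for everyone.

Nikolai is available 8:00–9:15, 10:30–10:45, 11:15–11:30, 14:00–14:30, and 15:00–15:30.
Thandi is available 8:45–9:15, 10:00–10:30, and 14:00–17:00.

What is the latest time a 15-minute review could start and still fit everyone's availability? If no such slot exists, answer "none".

15:15

Nikolai ∩ Thandi: 08:45–09:15, 14:00–14:30, 15:00–15:30.
Windows ≥ 15 min: 08:45–09:15, 14:00–14:30, 15:00–15:30.
Latest start in the last window 15:00–15:30 is 15:30 − 15 min = 15:15.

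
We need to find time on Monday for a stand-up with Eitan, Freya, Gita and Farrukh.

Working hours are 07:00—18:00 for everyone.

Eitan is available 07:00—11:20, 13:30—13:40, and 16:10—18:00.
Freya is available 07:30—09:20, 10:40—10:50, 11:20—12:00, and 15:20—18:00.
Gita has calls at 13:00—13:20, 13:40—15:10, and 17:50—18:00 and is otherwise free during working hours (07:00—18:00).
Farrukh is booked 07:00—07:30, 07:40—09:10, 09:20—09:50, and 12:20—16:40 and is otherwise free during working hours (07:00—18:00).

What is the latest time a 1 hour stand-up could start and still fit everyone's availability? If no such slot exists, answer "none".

Gita free within 07:00–18:00: 07:00–13:00, 13:20–13:40, 15:10–17:50.
Farrukh free within 07:00–18:00: 07:30–07:40, 09:10–09:20, 09:50–12:20, 16:40–18:00.
Eitan ∩ Freya: 07:30–09:20, 10:40–10:50, 16:10–18:00.
Eitan ∩ Freya ∩ Gita: 07:30–09:20, 10:40–10:50, 16:10–17:50.
Eitan ∩ Freya ∩ Gita ∩ Farrukh: 07:30–07:40, 09:10–09:20, 10:40–10:50, 16:40–17:50.
Windows ≥ 60 min: 16:40–17:50.
Latest start in the last window 16:40–17:50 is 17:50 − 60 min = 16:50.

16:50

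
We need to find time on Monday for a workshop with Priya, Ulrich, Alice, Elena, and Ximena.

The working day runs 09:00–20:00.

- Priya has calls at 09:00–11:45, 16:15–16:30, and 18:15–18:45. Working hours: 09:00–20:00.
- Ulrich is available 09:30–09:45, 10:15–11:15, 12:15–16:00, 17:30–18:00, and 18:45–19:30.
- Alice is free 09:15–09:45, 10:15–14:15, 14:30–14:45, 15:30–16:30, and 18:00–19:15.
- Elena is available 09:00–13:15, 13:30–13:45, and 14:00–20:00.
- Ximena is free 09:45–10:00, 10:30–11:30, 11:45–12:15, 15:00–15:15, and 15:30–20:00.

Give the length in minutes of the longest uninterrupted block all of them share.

Priya free within 09:00–20:00: 11:45–16:15, 16:30–18:15, 18:45–20:00.
Priya ∩ Ulrich: 12:15–16:00, 17:30–18:00, 18:45–19:30.
Priya ∩ Ulrich ∩ Alice: 12:15–14:15, 14:30–14:45, 15:30–16:00, 18:45–19:15.
Priya ∩ Ulrich ∩ Alice ∩ Elena: 12:15–13:15, 13:30–13:45, 14:00–14:15, 14:30–14:45, 15:30–16:00, 18:45–19:15.
Priya ∩ Ulrich ∩ Alice ∩ Elena ∩ Ximena: 15:30–16:00, 18:45–19:15.
Common window lengths: 30, 30 min; longest is 30.

30 minutes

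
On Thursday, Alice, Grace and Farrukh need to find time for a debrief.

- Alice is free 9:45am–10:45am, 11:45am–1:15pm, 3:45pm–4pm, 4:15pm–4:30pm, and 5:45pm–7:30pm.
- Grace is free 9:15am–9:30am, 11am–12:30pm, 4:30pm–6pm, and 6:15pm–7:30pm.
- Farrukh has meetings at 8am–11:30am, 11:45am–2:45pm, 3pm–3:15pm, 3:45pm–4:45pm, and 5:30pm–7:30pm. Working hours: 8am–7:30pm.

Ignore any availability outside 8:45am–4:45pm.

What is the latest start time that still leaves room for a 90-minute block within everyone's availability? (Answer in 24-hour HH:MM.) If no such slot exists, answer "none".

none

Farrukh free within 08:00–19:30: 11:30–11:45, 14:45–15:00, 15:15–15:45, 16:45–17:30.
Alice ∩ Grace: 11:45–12:30, 17:45–18:00, 18:15–19:30.
Alice ∩ Grace ∩ Farrukh: (none).
Restricted to 08:45–16:45: (none).
Windows ≥ 90 min: (none).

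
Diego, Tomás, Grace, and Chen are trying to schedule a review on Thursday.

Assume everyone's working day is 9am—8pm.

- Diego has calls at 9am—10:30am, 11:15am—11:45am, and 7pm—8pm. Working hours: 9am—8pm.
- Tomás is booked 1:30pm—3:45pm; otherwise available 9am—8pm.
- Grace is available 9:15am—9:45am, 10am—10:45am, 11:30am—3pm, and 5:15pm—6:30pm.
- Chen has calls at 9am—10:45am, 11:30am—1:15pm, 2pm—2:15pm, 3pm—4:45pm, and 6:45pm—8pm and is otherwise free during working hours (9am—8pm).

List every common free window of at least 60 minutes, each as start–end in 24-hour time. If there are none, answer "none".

Diego free within 09:00–20:00: 10:30–11:15, 11:45–19:00.
Tomás free within 09:00–20:00: 09:00–13:30, 15:45–20:00.
Chen free within 09:00–20:00: 10:45–11:30, 13:15–14:00, 14:15–15:00, 16:45–18:45.
Diego ∩ Tomás: 10:30–11:15, 11:45–13:30, 15:45–19:00.
Diego ∩ Tomás ∩ Grace: 10:30–10:45, 11:45–13:30, 17:15–18:30.
Diego ∩ Tomás ∩ Grace ∩ Chen: 13:15–13:30, 17:15–18:30.
Windows ≥ 60 min: 17:15–18:30.

17:15–18:30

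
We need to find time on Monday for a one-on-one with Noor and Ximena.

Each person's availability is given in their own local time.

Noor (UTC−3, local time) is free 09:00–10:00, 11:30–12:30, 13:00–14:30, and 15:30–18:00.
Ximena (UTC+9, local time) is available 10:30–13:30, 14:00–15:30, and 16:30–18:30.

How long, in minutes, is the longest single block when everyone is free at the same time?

0 minutes

Noor → UTC: 12:00–13:00, 14:30–15:30, 16:00–17:30, 18:30–21:00.
Ximena → UTC: 01:30–04:30, 05:00–06:30, 07:30–09:30.
Noor ∩ Ximena: (none).
No common window.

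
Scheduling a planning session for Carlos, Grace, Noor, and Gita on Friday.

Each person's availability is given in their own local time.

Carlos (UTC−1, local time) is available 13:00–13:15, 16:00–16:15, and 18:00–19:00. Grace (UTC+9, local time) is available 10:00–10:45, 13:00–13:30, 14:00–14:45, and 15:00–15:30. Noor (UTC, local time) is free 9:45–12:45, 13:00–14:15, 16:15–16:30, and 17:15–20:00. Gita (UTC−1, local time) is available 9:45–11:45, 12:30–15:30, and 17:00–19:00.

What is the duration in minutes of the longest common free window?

Carlos → UTC: 14:00–14:15, 17:00–17:15, 19:00–20:00.
Grace → UTC: 01:00–01:45, 04:00–04:30, 05:00–05:45, 06:00–06:30.
Noor → UTC: 09:45–12:45, 13:00–14:15, 16:15–16:30, 17:15–20:00.
Gita → UTC: 10:45–12:45, 13:30–16:30, 18:00–20:00.
Carlos ∩ Grace: (none).
Carlos ∩ Grace ∩ Noor: (none).
Carlos ∩ Grace ∩ Noor ∩ Gita: (none).
No common window.

0 minutes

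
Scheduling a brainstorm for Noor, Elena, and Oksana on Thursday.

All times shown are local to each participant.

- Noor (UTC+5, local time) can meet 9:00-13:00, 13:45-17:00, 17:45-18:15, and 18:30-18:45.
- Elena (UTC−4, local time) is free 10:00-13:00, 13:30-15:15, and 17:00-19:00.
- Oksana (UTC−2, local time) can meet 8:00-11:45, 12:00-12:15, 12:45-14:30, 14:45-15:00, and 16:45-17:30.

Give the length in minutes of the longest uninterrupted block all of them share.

0 minutes

Noor → UTC: 04:00–08:00, 08:45–12:00, 12:45–13:15, 13:30–13:45.
Elena → UTC: 14:00–17:00, 17:30–19:15, 21:00–23:00.
Oksana → UTC: 10:00–13:45, 14:00–14:15, 14:45–16:30, 16:45–17:00, 18:45–19:30.
Noor ∩ Elena: (none).
Noor ∩ Elena ∩ Oksana: (none).
No common window.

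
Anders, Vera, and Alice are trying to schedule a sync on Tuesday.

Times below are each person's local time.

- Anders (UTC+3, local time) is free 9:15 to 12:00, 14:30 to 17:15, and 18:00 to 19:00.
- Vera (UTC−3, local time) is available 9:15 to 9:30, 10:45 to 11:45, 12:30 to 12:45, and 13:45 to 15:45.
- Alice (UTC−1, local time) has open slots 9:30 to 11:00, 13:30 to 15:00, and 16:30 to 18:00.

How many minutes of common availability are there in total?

15 minutes

Anders → UTC: 06:15–09:00, 11:30–14:15, 15:00–16:00.
Vera → UTC: 12:15–12:30, 13:45–14:45, 15:30–15:45, 16:45–18:45.
Alice → UTC: 10:30–12:00, 14:30–16:00, 17:30–19:00.
Anders ∩ Vera: 12:15–12:30, 13:45–14:15, 15:30–15:45.
Anders ∩ Vera ∩ Alice: 15:30–15:45.
Total common minutes: 15.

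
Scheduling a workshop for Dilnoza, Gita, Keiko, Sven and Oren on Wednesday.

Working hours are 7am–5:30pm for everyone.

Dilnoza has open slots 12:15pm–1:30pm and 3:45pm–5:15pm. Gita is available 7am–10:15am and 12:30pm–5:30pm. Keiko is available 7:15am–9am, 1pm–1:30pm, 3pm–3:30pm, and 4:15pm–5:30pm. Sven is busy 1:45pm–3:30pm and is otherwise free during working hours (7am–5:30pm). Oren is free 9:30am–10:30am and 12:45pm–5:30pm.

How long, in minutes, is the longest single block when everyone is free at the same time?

Sven free within 07:00–17:30: 07:00–13:45, 15:30–17:30.
Dilnoza ∩ Gita: 12:30–13:30, 15:45–17:15.
Dilnoza ∩ Gita ∩ Keiko: 13:00–13:30, 16:15–17:15.
Dilnoza ∩ Gita ∩ Keiko ∩ Sven: 13:00–13:30, 16:15–17:15.
Dilnoza ∩ Gita ∩ Keiko ∩ Sven ∩ Oren: 13:00–13:30, 16:15–17:15.
Common window lengths: 30, 60 min; longest is 60.

60 minutes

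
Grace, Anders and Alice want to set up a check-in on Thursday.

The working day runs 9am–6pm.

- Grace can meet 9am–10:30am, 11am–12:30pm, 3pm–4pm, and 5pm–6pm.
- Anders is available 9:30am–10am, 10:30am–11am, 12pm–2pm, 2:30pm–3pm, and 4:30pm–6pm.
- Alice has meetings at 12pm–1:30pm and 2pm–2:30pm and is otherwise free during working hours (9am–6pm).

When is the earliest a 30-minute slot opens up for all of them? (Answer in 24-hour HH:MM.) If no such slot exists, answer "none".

09:30

Alice free within 09:00–18:00: 09:00–12:00, 13:30–14:00, 14:30–18:00.
Grace ∩ Anders: 09:30–10:00, 12:00–12:30, 17:00–18:00.
Grace ∩ Anders ∩ Alice: 09:30–10:00, 17:00–18:00.
Windows ≥ 30 min: 09:30–10:00, 17:00–18:00.
Earliest such window starts at 09:30.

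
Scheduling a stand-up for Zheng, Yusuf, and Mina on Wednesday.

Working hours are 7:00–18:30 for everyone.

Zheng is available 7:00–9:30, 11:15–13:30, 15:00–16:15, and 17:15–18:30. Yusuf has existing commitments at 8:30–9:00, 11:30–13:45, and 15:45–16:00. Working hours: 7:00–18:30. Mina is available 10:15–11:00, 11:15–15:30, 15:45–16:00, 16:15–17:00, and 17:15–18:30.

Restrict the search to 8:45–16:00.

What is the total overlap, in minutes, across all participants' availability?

Yusuf free within 07:00–18:30: 07:00–08:30, 09:00–11:30, 13:45–15:45, 16:00–18:30.
Zheng ∩ Yusuf: 07:00–08:30, 09:00–09:30, 11:15–11:30, 15:00–15:45, 16:00–16:15, 17:15–18:30.
Zheng ∩ Yusuf ∩ Mina: 11:15–11:30, 15:00–15:30, 17:15–18:30.
Restricted to 08:45–16:00: 11:15–11:30, 15:00–15:30.
Total common minutes: 15 + 30 = 45.

45 minutes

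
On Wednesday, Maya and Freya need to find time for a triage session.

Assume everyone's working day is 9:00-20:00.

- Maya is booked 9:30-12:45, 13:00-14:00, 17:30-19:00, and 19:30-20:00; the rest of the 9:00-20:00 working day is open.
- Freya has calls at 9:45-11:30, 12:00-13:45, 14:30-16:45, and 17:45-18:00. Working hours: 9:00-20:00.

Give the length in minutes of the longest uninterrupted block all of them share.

45 minutes

Maya free within 09:00–20:00: 09:00–09:30, 12:45–13:00, 14:00–17:30, 19:00–19:30.
Freya free within 09:00–20:00: 09:00–09:45, 11:30–12:00, 13:45–14:30, 16:45–17:45, 18:00–20:00.
Maya ∩ Freya: 09:00–09:30, 14:00–14:30, 16:45–17:30, 19:00–19:30.
Common window lengths: 30, 30, 45, 30 min; longest is 45.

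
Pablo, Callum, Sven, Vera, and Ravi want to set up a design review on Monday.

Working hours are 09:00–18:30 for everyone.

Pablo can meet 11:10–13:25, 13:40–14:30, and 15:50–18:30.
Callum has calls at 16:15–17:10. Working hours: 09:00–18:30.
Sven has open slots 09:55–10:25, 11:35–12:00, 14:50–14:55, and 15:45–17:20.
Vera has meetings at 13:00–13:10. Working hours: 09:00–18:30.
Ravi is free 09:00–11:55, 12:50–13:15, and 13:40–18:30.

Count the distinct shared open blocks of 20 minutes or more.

2

Callum free within 09:00–18:30: 09:00–16:15, 17:10–18:30.
Vera free within 09:00–18:30: 09:00–13:00, 13:10–18:30.
Pablo ∩ Callum: 11:10–13:25, 13:40–14:30, 15:50–16:15, 17:10–18:30.
Pablo ∩ Callum ∩ Sven: 11:35–12:00, 15:50–16:15, 17:10–17:20.
Pablo ∩ Callum ∩ Sven ∩ Vera: 11:35–12:00, 15:50–16:15, 17:10–17:20.
Pablo ∩ Callum ∩ Sven ∩ Vera ∩ Ravi: 11:35–11:55, 15:50–16:15, 17:10–17:20.
Windows ≥ 20 min: 11:35–11:55, 15:50–16:15.
That's 2 windows.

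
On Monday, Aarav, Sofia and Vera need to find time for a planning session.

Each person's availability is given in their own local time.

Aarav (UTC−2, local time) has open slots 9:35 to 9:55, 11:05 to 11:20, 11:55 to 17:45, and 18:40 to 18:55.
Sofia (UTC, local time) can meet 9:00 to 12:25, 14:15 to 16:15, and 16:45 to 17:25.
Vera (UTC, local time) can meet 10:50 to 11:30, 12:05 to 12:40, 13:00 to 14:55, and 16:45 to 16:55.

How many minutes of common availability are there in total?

Aarav → UTC: 11:35–11:55, 13:05–13:20, 13:55–19:45, 20:40–20:55.
Sofia → UTC: 09:00–12:25, 14:15–16:15, 16:45–17:25.
Vera → UTC: 10:50–11:30, 12:05–12:40, 13:00–14:55, 16:45–16:55.
Aarav ∩ Sofia: 11:35–11:55, 14:15–16:15, 16:45–17:25.
Aarav ∩ Sofia ∩ Vera: 14:15–14:55, 16:45–16:55.
Total common minutes: 40 + 10 = 50.

50 minutes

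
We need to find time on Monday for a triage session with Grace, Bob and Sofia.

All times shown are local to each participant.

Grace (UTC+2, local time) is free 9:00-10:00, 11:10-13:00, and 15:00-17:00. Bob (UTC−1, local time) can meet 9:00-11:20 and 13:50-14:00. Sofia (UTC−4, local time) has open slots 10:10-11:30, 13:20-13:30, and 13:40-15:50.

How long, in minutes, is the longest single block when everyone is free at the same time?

10 minutes

Grace → UTC: 07:00–08:00, 09:10–11:00, 13:00–15:00.
Bob → UTC: 10:00–12:20, 14:50–15:00.
Sofia → UTC: 14:10–15:30, 17:20–17:30, 17:40–19:50.
Grace ∩ Bob: 10:00–11:00, 14:50–15:00.
Grace ∩ Bob ∩ Sofia: 14:50–15:00.
Single common window of 10 minutes.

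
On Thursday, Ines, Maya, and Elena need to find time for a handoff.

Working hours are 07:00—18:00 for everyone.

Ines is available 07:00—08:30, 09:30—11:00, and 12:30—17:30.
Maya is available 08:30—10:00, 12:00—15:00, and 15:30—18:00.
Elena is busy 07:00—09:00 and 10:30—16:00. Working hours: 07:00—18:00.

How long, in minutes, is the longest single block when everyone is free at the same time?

Elena free within 07:00–18:00: 09:00–10:30, 16:00–18:00.
Ines ∩ Maya: 09:30–10:00, 12:30–15:00, 15:30–17:30.
Ines ∩ Maya ∩ Elena: 09:30–10:00, 16:00–17:30.
Common window lengths: 30, 90 min; longest is 90.

90 minutes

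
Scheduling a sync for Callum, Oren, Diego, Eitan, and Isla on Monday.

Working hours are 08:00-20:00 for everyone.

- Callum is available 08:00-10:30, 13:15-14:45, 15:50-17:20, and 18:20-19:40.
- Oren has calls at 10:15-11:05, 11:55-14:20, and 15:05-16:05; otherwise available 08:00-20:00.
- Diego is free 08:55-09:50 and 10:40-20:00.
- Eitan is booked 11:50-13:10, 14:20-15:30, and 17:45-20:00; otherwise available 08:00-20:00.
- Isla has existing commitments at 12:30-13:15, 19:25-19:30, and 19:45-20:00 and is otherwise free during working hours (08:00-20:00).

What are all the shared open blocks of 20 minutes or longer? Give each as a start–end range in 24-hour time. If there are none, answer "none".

Oren free within 08:00–20:00: 08:00–10:15, 11:05–11:55, 14:20–15:05, 16:05–20:00.
Eitan free within 08:00–20:00: 08:00–11:50, 13:10–14:20, 15:30–17:45.
Isla free within 08:00–20:00: 08:00–12:30, 13:15–19:25, 19:30–19:45.
Callum ∩ Oren: 08:00–10:15, 14:20–14:45, 16:05–17:20, 18:20–19:40.
Callum ∩ Oren ∩ Diego: 08:55–09:50, 14:20–14:45, 16:05–17:20, 18:20–19:40.
Callum ∩ Oren ∩ Diego ∩ Eitan: 08:55–09:50, 16:05–17:20.
Callum ∩ Oren ∩ Diego ∩ Eitan ∩ Isla: 08:55–09:50, 16:05–17:20.
Windows ≥ 20 min: 08:55–09:50, 16:05–17:20.

08:55–09:50, 16:05–17:20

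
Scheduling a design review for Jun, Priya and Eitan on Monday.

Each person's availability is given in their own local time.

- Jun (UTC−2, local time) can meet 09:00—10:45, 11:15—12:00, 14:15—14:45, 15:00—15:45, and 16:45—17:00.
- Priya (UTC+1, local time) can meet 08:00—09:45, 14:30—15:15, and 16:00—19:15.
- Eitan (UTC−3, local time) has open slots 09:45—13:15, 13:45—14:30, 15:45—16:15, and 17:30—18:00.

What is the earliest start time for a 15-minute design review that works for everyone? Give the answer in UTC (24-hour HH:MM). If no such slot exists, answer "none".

13:30

Jun → UTC: 11:00–12:45, 13:15–14:00, 16:15–16:45, 17:00–17:45, 18:45–19:00.
Priya → UTC: 07:00–08:45, 13:30–14:15, 15:00–18:15.
Eitan → UTC: 12:45–16:15, 16:45–17:30, 18:45–19:15, 20:30–21:00.
Jun ∩ Priya: 13:30–14:00, 16:15–16:45, 17:00–17:45.
Jun ∩ Priya ∩ Eitan: 13:30–14:00, 17:00–17:30.
Windows ≥ 15 min: 13:30–14:00, 17:00–17:30.
Earliest such window starts at 13:30.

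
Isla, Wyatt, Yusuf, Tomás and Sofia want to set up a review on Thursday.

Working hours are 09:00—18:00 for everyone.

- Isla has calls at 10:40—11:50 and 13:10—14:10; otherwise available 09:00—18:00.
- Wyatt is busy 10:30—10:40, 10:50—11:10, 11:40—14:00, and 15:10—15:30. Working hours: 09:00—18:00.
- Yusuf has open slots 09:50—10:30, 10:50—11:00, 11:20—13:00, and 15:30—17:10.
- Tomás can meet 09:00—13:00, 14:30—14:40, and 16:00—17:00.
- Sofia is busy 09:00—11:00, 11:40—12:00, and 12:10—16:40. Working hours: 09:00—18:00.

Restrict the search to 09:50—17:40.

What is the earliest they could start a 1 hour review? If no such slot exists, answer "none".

Isla free within 09:00–18:00: 09:00–10:40, 11:50–13:10, 14:10–18:00.
Wyatt free within 09:00–18:00: 09:00–10:30, 10:40–10:50, 11:10–11:40, 14:00–15:10, 15:30–18:00.
Sofia free within 09:00–18:00: 11:00–11:40, 12:00–12:10, 16:40–18:00.
Isla ∩ Wyatt: 09:00–10:30, 14:10–15:10, 15:30–18:00.
Isla ∩ Wyatt ∩ Yusuf: 09:50–10:30, 15:30–17:10.
Isla ∩ Wyatt ∩ Yusuf ∩ Tomás: 09:50–10:30, 16:00–17:00.
Isla ∩ Wyatt ∩ Yusuf ∩ Tomás ∩ Sofia: 16:40–17:00.
Restricted to 09:50–17:40: 16:40–17:00.
Windows ≥ 60 min: (none).

none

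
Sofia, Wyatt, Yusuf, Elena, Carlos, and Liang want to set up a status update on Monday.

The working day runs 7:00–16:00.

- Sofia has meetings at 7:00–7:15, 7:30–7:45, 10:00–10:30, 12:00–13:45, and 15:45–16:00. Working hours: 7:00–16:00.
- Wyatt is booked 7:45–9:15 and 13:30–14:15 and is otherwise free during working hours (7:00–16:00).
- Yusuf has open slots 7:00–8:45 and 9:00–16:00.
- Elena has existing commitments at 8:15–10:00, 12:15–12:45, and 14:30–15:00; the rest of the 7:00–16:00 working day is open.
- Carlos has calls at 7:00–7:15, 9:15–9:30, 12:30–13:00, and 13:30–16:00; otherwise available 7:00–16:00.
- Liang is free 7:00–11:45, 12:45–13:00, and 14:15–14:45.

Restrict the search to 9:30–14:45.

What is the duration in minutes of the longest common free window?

Sofia free within 07:00–16:00: 07:15–07:30, 07:45–10:00, 10:30–12:00, 13:45–15:45.
Wyatt free within 07:00–16:00: 07:00–07:45, 09:15–13:30, 14:15–16:00.
Elena free within 07:00–16:00: 07:00–08:15, 10:00–12:15, 12:45–14:30, 15:00–16:00.
Carlos free within 07:00–16:00: 07:15–09:15, 09:30–12:30, 13:00–13:30.
Sofia ∩ Wyatt: 07:15–07:30, 09:15–10:00, 10:30–12:00, 14:15–15:45.
Sofia ∩ Wyatt ∩ Yusuf: 07:15–07:30, 09:15–10:00, 10:30–12:00, 14:15–15:45.
Sofia ∩ Wyatt ∩ Yusuf ∩ Elena: 07:15–07:30, 10:30–12:00, 14:15–14:30, 15:00–15:45.
Sofia ∩ Wyatt ∩ Yusuf ∩ Elena ∩ Carlos: 07:15–07:30, 10:30–12:00.
Sofia ∩ Wyatt ∩ Yusuf ∩ Elena ∩ Carlos ∩ Liang: 07:15–07:30, 10:30–11:45.
Restricted to 09:30–14:45: 10:30–11:45.
Single common window of 75 minutes.

75 minutes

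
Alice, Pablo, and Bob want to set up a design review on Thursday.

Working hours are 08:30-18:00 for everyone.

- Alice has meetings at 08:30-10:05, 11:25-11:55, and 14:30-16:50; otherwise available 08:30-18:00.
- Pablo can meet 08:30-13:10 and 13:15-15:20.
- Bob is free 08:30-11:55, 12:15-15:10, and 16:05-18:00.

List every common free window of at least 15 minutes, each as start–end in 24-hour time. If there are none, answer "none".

10:05–11:25, 12:15–13:10, 13:15–14:30

Alice free within 08:30–18:00: 10:05–11:25, 11:55–14:30, 16:50–18:00.
Alice ∩ Pablo: 10:05–11:25, 11:55–13:10, 13:15–14:30.
Alice ∩ Pablo ∩ Bob: 10:05–11:25, 12:15–13:10, 13:15–14:30.
Windows ≥ 15 min: 10:05–11:25, 12:15–13:10, 13:15–14:30.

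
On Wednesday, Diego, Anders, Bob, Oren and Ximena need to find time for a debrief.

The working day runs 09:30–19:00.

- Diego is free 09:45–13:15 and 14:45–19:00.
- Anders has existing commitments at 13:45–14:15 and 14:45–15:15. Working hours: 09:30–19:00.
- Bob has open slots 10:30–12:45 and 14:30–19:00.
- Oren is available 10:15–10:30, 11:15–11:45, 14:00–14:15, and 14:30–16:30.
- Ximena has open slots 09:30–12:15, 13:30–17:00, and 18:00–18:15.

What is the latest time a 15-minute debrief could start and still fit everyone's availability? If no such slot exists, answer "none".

16:15

Anders free within 09:30–19:00: 09:30–13:45, 14:15–14:45, 15:15–19:00.
Diego ∩ Anders: 09:45–13:15, 15:15–19:00.
Diego ∩ Anders ∩ Bob: 10:30–12:45, 15:15–19:00.
Diego ∩ Anders ∩ Bob ∩ Oren: 11:15–11:45, 15:15–16:30.
Diego ∩ Anders ∩ Bob ∩ Oren ∩ Ximena: 11:15–11:45, 15:15–16:30.
Windows ≥ 15 min: 11:15–11:45, 15:15–16:30.
Latest start in the last window 15:15–16:30 is 16:30 − 15 min = 16:15.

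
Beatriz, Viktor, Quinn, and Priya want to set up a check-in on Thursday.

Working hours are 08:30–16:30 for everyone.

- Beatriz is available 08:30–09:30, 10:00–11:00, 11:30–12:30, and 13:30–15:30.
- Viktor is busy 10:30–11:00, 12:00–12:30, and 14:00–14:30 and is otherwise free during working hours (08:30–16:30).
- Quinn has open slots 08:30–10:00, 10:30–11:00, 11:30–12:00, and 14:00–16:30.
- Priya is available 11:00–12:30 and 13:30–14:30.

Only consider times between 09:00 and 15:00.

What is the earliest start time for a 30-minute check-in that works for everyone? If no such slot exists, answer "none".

11:30

Viktor free within 08:30–16:30: 08:30–10:30, 11:00–12:00, 12:30–14:00, 14:30–16:30.
Beatriz ∩ Viktor: 08:30–09:30, 10:00–10:30, 11:30–12:00, 13:30–14:00, 14:30–15:30.
Beatriz ∩ Viktor ∩ Quinn: 08:30–09:30, 11:30–12:00, 14:30–15:30.
Beatriz ∩ Viktor ∩ Quinn ∩ Priya: 11:30–12:00.
Restricted to 09:00–15:00: 11:30–12:00.
Windows ≥ 30 min: 11:30–12:00.
Earliest such window starts at 11:30.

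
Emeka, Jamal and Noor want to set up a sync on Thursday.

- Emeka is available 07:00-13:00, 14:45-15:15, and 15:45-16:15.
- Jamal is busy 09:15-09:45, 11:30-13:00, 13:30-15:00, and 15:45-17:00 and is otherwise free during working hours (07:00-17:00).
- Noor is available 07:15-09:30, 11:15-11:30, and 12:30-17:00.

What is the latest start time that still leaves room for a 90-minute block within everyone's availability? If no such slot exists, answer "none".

07:45

Jamal free within 07:00–17:00: 07:00–09:15, 09:45–11:30, 13:00–13:30, 15:00–15:45.
Emeka ∩ Jamal: 07:00–09:15, 09:45–11:30, 15:00–15:15.
Emeka ∩ Jamal ∩ Noor: 07:15–09:15, 11:15–11:30, 15:00–15:15.
Windows ≥ 90 min: 07:15–09:15.
Latest start in the last window 07:15–09:15 is 09:15 − 90 min = 07:45.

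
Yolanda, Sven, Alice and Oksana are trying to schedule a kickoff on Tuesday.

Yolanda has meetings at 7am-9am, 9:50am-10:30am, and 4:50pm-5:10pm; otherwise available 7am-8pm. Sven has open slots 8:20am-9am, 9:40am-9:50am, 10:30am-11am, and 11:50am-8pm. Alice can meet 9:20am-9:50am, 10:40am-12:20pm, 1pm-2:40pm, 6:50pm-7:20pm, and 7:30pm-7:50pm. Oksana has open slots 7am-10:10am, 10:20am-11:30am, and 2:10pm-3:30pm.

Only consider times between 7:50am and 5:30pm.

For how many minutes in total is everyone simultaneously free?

60 minutes

Yolanda free within 07:00–20:00: 09:00–09:50, 10:30–16:50, 17:10–20:00.
Yolanda ∩ Sven: 09:40–09:50, 10:30–11:00, 11:50–16:50, 17:10–20:00.
Yolanda ∩ Sven ∩ Alice: 09:40–09:50, 10:40–11:00, 11:50–12:20, 13:00–14:40, 18:50–19:20, 19:30–19:50.
Yolanda ∩ Sven ∩ Alice ∩ Oksana: 09:40–09:50, 10:40–11:00, 14:10–14:40.
Restricted to 07:50–17:30: 09:40–09:50, 10:40–11:00, 14:10–14:40.
Total common minutes: 10 + 20 + 30 = 60.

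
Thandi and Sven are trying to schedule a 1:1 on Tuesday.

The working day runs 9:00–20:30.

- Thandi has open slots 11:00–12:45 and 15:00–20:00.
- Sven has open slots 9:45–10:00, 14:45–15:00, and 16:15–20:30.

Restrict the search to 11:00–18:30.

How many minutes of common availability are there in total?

Thandi ∩ Sven: 16:15–20:00.
Restricted to 11:00–18:30: 16:15–18:30.
Total common minutes: 135.

135 minutes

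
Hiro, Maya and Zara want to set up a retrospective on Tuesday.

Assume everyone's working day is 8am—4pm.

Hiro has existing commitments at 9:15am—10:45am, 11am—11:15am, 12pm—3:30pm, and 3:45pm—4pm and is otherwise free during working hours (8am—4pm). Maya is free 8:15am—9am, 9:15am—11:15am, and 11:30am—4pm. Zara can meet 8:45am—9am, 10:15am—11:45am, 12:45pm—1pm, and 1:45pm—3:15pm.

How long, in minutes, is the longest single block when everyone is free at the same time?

15 minutes

Hiro free within 08:00–16:00: 08:00–09:15, 10:45–11:00, 11:15–12:00, 15:30–15:45.
Hiro ∩ Maya: 08:15–09:00, 10:45–11:00, 11:30–12:00, 15:30–15:45.
Hiro ∩ Maya ∩ Zara: 08:45–09:00, 10:45–11:00, 11:30–11:45.
Common window lengths: 15, 15, 15 min; longest is 15.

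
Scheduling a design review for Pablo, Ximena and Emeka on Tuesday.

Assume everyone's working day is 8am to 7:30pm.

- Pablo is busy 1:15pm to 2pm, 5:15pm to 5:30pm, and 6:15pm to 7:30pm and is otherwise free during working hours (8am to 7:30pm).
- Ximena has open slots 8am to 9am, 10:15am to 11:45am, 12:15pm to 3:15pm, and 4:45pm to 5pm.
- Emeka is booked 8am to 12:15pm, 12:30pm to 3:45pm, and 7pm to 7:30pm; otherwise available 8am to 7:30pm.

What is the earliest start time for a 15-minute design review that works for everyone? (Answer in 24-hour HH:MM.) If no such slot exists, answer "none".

12:15

Pablo free within 08:00–19:30: 08:00–13:15, 14:00–17:15, 17:30–18:15.
Emeka free within 08:00–19:30: 12:15–12:30, 15:45–19:00.
Pablo ∩ Ximena: 08:00–09:00, 10:15–11:45, 12:15–13:15, 14:00–15:15, 16:45–17:00.
Pablo ∩ Ximena ∩ Emeka: 12:15–12:30, 16:45–17:00.
Windows ≥ 15 min: 12:15–12:30, 16:45–17:00.
Earliest such window starts at 12:15.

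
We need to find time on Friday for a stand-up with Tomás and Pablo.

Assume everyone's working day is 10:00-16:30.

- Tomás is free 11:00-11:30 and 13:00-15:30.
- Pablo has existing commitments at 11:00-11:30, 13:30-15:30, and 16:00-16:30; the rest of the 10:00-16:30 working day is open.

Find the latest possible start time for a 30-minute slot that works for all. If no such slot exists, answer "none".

13:00

Pablo free within 10:00–16:30: 10:00–11:00, 11:30–13:30, 15:30–16:00.
Tomás ∩ Pablo: 13:00–13:30.
Windows ≥ 30 min: 13:00–13:30.
Latest start in the last window 13:00–13:30 is 13:30 − 30 min = 13:00.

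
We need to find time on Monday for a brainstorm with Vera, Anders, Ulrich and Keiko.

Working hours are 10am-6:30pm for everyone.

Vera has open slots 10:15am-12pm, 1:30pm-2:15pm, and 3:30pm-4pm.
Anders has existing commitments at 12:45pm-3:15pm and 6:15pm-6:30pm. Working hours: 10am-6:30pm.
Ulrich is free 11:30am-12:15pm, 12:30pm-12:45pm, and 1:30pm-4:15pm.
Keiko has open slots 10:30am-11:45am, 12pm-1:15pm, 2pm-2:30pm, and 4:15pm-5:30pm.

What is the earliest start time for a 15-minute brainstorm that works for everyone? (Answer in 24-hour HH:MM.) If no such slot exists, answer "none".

11:30

Anders free within 10:00–18:30: 10:00–12:45, 15:15–18:15.
Vera ∩ Anders: 10:15–12:00, 15:30–16:00.
Vera ∩ Anders ∩ Ulrich: 11:30–12:00, 15:30–16:00.
Vera ∩ Anders ∩ Ulrich ∩ Keiko: 11:30–11:45.
Windows ≥ 15 min: 11:30–11:45.
Earliest such window starts at 11:30.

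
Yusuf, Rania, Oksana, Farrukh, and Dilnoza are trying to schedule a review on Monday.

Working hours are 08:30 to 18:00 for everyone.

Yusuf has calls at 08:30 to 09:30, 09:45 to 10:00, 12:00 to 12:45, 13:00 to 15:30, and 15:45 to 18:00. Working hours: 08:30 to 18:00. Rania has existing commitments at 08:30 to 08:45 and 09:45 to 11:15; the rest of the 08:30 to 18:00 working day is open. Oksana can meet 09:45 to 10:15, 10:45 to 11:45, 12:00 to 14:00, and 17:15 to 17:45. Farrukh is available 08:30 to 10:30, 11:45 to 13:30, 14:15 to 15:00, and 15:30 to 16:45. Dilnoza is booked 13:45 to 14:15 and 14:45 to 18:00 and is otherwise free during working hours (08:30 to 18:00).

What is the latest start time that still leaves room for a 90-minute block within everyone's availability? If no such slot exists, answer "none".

none

Yusuf free within 08:30–18:00: 09:30–09:45, 10:00–12:00, 12:45–13:00, 15:30–15:45.
Rania free within 08:30–18:00: 08:45–09:45, 11:15–18:00.
Dilnoza free within 08:30–18:00: 08:30–13:45, 14:15–14:45.
Yusuf ∩ Rania: 09:30–09:45, 11:15–12:00, 12:45–13:00, 15:30–15:45.
Yusuf ∩ Rania ∩ Oksana: 11:15–11:45, 12:45–13:00.
Yusuf ∩ Rania ∩ Oksana ∩ Farrukh: 12:45–13:00.
Yusuf ∩ Rania ∩ Oksana ∩ Farrukh ∩ Dilnoza: 12:45–13:00.
Windows ≥ 90 min: (none).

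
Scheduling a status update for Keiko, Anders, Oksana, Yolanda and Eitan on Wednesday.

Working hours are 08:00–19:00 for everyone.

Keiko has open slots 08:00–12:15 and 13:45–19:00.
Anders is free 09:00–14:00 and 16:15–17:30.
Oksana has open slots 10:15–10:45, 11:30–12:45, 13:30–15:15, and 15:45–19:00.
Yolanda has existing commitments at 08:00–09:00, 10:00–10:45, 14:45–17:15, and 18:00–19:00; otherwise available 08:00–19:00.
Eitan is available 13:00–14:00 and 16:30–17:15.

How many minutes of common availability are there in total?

Yolanda free within 08:00–19:00: 09:00–10:00, 10:45–14:45, 17:15–18:00.
Keiko ∩ Anders: 09:00–12:15, 13:45–14:00, 16:15–17:30.
Keiko ∩ Anders ∩ Oksana: 10:15–10:45, 11:30–12:15, 13:45–14:00, 16:15–17:30.
Keiko ∩ Anders ∩ Oksana ∩ Yolanda: 11:30–12:15, 13:45–14:00, 17:15–17:30.
Keiko ∩ Anders ∩ Oksana ∩ Yolanda ∩ Eitan: 13:45–14:00.
Total common minutes: 15.

15 minutes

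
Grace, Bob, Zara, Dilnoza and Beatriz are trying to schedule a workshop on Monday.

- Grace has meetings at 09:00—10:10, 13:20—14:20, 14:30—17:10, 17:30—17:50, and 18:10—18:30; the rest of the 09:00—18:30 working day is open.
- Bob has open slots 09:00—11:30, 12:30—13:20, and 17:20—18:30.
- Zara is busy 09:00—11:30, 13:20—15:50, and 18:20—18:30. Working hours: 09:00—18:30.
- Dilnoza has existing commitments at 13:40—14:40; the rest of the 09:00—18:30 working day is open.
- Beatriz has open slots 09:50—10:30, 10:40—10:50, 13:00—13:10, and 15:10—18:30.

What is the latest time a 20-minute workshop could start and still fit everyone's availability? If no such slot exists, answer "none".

17:50

Grace free within 09:00–18:30: 10:10–13:20, 14:20–14:30, 17:10–17:30, 17:50–18:10.
Zara free within 09:00–18:30: 11:30–13:20, 15:50–18:20.
Dilnoza free within 09:00–18:30: 09:00–13:40, 14:40–18:30.
Grace ∩ Bob: 10:10–11:30, 12:30–13:20, 17:20–17:30, 17:50–18:10.
Grace ∩ Bob ∩ Zara: 12:30–13:20, 17:20–17:30, 17:50–18:10.
Grace ∩ Bob ∩ Zara ∩ Dilnoza: 12:30–13:20, 17:20–17:30, 17:50–18:10.
Grace ∩ Bob ∩ Zara ∩ Dilnoza ∩ Beatriz: 13:00–13:10, 17:20–17:30, 17:50–18:10.
Windows ≥ 20 min: 17:50–18:10.
Latest start in the last window 17:50–18:10 is 18:10 − 20 min = 17:50.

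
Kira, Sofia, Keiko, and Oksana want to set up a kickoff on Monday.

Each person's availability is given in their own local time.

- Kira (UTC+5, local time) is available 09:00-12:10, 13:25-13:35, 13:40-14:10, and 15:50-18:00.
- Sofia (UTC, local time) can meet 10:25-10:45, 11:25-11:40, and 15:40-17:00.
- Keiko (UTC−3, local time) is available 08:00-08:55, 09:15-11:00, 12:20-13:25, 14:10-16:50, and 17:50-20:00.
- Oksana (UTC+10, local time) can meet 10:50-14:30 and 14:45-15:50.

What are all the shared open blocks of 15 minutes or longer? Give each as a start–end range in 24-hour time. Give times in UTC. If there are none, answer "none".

Kira → UTC: 04:00–07:10, 08:25–08:35, 08:40–09:10, 10:50–13:00.
Sofia → UTC: 10:25–10:45, 11:25–11:40, 15:40–17:00.
Keiko → UTC: 11:00–11:55, 12:15–14:00, 15:20–16:25, 17:10–19:50, 20:50–23:00.
Oksana → UTC: 00:50–04:30, 04:45–05:50.
Kira ∩ Sofia: 11:25–11:40.
Kira ∩ Sofia ∩ Keiko: 11:25–11:40.
Kira ∩ Sofia ∩ Keiko ∩ Oksana: (none).
Windows ≥ 15 min: (none).

none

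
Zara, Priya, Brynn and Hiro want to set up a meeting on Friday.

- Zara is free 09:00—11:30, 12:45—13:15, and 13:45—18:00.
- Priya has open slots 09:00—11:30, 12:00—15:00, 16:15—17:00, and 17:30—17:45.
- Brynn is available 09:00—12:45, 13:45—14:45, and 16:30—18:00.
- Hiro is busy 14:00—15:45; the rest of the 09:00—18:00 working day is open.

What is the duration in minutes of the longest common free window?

Hiro free within 09:00–18:00: 09:00–14:00, 15:45–18:00.
Zara ∩ Priya: 09:00–11:30, 12:45–13:15, 13:45–15:00, 16:15–17:00, 17:30–17:45.
Zara ∩ Priya ∩ Brynn: 09:00–11:30, 13:45–14:45, 16:30–17:00, 17:30–17:45.
Zara ∩ Priya ∩ Brynn ∩ Hiro: 09:00–11:30, 13:45–14:00, 16:30–17:00, 17:30–17:45.
Common window lengths: 150, 15, 30, 15 min; longest is 150.

150 minutes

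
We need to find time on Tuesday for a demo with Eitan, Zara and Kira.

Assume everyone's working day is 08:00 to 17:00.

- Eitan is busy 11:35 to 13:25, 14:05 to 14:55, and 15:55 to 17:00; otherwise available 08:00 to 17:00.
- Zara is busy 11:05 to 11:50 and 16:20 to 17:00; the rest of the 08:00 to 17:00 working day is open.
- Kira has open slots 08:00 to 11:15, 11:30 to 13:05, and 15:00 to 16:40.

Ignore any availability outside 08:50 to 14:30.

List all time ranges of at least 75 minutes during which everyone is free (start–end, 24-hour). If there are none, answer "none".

08:50–11:05

Eitan free within 08:00–17:00: 08:00–11:35, 13:25–14:05, 14:55–15:55.
Zara free within 08:00–17:00: 08:00–11:05, 11:50–16:20.
Eitan ∩ Zara: 08:00–11:05, 13:25–14:05, 14:55–15:55.
Eitan ∩ Zara ∩ Kira: 08:00–11:05, 15:00–15:55.
Restricted to 08:50–14:30: 08:50–11:05.
Windows ≥ 75 min: 08:50–11:05.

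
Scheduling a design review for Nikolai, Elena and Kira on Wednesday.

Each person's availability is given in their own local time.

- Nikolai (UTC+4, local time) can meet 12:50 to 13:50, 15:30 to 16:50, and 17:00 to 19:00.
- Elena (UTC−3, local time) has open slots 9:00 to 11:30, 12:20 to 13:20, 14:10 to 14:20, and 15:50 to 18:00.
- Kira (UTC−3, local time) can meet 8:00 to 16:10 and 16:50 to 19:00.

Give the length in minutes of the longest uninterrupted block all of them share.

Nikolai → UTC: 08:50–09:50, 11:30–12:50, 13:00–15:00.
Elena → UTC: 12:00–14:30, 15:20–16:20, 17:10–17:20, 18:50–21:00.
Kira → UTC: 11:00–19:10, 19:50–22:00.
Nikolai ∩ Elena: 12:00–12:50, 13:00–14:30.
Nikolai ∩ Elena ∩ Kira: 12:00–12:50, 13:00–14:30.
Common window lengths: 50, 90 min; longest is 90.

90 minutes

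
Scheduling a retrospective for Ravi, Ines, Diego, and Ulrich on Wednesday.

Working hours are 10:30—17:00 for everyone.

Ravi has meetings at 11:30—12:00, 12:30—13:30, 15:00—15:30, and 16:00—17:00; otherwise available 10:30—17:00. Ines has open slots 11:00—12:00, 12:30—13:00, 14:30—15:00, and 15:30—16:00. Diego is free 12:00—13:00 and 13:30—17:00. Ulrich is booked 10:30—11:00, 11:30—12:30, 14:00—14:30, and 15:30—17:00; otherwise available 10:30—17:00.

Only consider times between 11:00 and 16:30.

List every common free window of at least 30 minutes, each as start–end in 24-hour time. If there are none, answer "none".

14:30–15:00

Ravi free within 10:30–17:00: 10:30–11:30, 12:00–12:30, 13:30–15:00, 15:30–16:00.
Ulrich free within 10:30–17:00: 11:00–11:30, 12:30–14:00, 14:30–15:30.
Ravi ∩ Ines: 11:00–11:30, 14:30–15:00, 15:30–16:00.
Ravi ∩ Ines ∩ Diego: 14:30–15:00, 15:30–16:00.
Ravi ∩ Ines ∩ Diego ∩ Ulrich: 14:30–15:00.
Restricted to 11:00–16:30: 14:30–15:00.
Windows ≥ 30 min: 14:30–15:00.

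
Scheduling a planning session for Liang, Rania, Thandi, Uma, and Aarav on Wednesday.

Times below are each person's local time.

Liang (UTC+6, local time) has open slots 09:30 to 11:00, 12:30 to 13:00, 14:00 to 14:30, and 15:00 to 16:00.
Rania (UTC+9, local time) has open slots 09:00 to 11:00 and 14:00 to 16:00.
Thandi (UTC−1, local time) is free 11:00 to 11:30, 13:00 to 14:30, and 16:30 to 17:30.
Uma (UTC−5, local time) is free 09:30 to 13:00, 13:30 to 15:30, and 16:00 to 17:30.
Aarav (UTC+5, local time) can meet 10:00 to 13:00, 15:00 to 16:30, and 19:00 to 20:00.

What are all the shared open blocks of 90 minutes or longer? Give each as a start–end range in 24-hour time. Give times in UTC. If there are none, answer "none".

Liang → UTC: 03:30–05:00, 06:30–07:00, 08:00–08:30, 09:00–10:00.
Rania → UTC: 00:00–02:00, 05:00–07:00.
Thandi → UTC: 12:00–12:30, 14:00–15:30, 17:30–18:30.
Uma → UTC: 14:30–18:00, 18:30–20:30, 21:00–22:30.
Aarav → UTC: 05:00–08:00, 10:00–11:30, 14:00–15:00.
Liang ∩ Rania: 06:30–07:00.
Liang ∩ Rania ∩ Thandi: (none).
Liang ∩ Rania ∩ Thandi ∩ Uma: (none).
Liang ∩ Rania ∩ Thandi ∩ Uma ∩ Aarav: (none).
Windows ≥ 90 min: (none).

none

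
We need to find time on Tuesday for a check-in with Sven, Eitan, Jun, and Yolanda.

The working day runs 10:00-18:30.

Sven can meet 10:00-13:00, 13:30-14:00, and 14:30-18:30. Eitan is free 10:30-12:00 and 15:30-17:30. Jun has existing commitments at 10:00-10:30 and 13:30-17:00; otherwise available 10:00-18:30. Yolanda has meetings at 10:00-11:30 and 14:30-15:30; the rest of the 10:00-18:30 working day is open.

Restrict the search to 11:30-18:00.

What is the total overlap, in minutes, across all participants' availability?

Jun free within 10:00–18:30: 10:30–13:30, 17:00–18:30.
Yolanda free within 10:00–18:30: 11:30–14:30, 15:30–18:30.
Sven ∩ Eitan: 10:30–12:00, 15:30–17:30.
Sven ∩ Eitan ∩ Jun: 10:30–12:00, 17:00–17:30.
Sven ∩ Eitan ∩ Jun ∩ Yolanda: 11:30–12:00, 17:00–17:30.
Restricted to 11:30–18:00: 11:30–12:00, 17:00–17:30.
Total common minutes: 30 + 30 = 60.

60 minutes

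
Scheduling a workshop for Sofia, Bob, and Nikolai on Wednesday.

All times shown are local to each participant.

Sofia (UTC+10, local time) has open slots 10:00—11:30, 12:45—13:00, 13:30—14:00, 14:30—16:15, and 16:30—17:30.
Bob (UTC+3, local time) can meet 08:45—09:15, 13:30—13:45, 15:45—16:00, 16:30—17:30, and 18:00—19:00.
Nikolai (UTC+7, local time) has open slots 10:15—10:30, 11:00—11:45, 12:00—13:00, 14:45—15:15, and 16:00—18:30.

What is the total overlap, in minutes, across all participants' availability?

Sofia → UTC: 00:00–01:30, 02:45–03:00, 03:30–04:00, 04:30–06:15, 06:30–07:30.
Bob → UTC: 05:45–06:15, 10:30–10:45, 12:45–13:00, 13:30–14:30, 15:00–16:00.
Nikolai → UTC: 03:15–03:30, 04:00–04:45, 05:00–06:00, 07:45–08:15, 09:00–11:30.
Sofia ∩ Bob: 05:45–06:15.
Sofia ∩ Bob ∩ Nikolai: 05:45–06:00.
Total common minutes: 15.

15 minutes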